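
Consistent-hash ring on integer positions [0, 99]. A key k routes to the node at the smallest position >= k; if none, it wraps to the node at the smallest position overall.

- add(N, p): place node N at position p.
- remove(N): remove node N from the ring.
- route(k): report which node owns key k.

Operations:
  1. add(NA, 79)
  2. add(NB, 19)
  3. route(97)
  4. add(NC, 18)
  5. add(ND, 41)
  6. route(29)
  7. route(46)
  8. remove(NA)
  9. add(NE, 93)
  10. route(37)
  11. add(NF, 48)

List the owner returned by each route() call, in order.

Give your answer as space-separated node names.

Op 1: add NA@79 -> ring=[79:NA]
Op 2: add NB@19 -> ring=[19:NB,79:NA]
Op 3: route key 97: none >= 97, wrap to smallest pos 19 -> NB
Op 4: add NC@18 -> ring=[18:NC,19:NB,79:NA]
Op 5: add ND@41 -> ring=[18:NC,19:NB,41:ND,79:NA]
Op 6: route key 29: smallest pos >= 29 is 41 -> ND
Op 7: route key 46: smallest pos >= 46 is 79 -> NA
Op 8: remove NA -> ring=[18:NC,19:NB,41:ND]
Op 9: add NE@93 -> ring=[18:NC,19:NB,41:ND,93:NE]
Op 10: route key 37: smallest pos >= 37 is 41 -> ND
Op 11: add NF@48 -> ring=[18:NC,19:NB,41:ND,48:NF,93:NE]

Answer: NB ND NA ND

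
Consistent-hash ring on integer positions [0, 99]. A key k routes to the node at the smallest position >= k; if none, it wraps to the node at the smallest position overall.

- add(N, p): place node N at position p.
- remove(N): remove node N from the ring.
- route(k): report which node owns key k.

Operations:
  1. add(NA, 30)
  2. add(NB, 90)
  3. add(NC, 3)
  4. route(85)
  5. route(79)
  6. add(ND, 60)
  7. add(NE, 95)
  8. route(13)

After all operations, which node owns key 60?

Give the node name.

Op 1: add NA@30 -> ring=[30:NA]
Op 2: add NB@90 -> ring=[30:NA,90:NB]
Op 3: add NC@3 -> ring=[3:NC,30:NA,90:NB]
Op 4: route key 85: smallest pos >= 85 is 90 -> NB
Op 5: route key 79: smallest pos >= 79 is 90 -> NB
Op 6: add ND@60 -> ring=[3:NC,30:NA,60:ND,90:NB]
Op 7: add NE@95 -> ring=[3:NC,30:NA,60:ND,90:NB,95:NE]
Op 8: route key 13: smallest pos >= 13 is 30 -> NA
Final route key 60: smallest pos >= 60 is 60 -> ND

Answer: ND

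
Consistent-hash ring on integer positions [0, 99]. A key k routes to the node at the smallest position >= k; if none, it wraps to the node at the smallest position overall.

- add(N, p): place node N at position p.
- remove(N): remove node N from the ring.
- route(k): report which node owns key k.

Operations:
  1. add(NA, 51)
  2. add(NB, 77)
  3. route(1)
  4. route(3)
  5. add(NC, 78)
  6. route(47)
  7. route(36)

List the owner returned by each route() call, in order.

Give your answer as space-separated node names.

Op 1: add NA@51 -> ring=[51:NA]
Op 2: add NB@77 -> ring=[51:NA,77:NB]
Op 3: route key 1: smallest pos >= 1 is 51 -> NA
Op 4: route key 3: smallest pos >= 3 is 51 -> NA
Op 5: add NC@78 -> ring=[51:NA,77:NB,78:NC]
Op 6: route key 47: smallest pos >= 47 is 51 -> NA
Op 7: route key 36: smallest pos >= 36 is 51 -> NA

Answer: NA NA NA NA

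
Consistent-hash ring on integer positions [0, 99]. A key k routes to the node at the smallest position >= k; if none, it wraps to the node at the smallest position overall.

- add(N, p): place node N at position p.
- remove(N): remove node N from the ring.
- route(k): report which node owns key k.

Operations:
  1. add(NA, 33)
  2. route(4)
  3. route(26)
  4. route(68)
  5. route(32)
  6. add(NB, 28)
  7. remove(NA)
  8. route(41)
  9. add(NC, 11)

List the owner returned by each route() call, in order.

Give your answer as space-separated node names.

Answer: NA NA NA NA NB

Derivation:
Op 1: add NA@33 -> ring=[33:NA]
Op 2: route key 4: smallest pos >= 4 is 33 -> NA
Op 3: route key 26: smallest pos >= 26 is 33 -> NA
Op 4: route key 68: none >= 68, wrap to smallest pos 33 -> NA
Op 5: route key 32: smallest pos >= 32 is 33 -> NA
Op 6: add NB@28 -> ring=[28:NB,33:NA]
Op 7: remove NA -> ring=[28:NB]
Op 8: route key 41: none >= 41, wrap to smallest pos 28 -> NB
Op 9: add NC@11 -> ring=[11:NC,28:NB]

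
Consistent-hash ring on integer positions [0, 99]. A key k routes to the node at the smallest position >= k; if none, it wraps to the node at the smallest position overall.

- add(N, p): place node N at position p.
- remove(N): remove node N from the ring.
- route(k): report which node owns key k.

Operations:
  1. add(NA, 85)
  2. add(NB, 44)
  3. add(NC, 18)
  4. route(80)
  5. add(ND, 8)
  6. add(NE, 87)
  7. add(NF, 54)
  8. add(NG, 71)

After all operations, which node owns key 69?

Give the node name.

Op 1: add NA@85 -> ring=[85:NA]
Op 2: add NB@44 -> ring=[44:NB,85:NA]
Op 3: add NC@18 -> ring=[18:NC,44:NB,85:NA]
Op 4: route key 80: smallest pos >= 80 is 85 -> NA
Op 5: add ND@8 -> ring=[8:ND,18:NC,44:NB,85:NA]
Op 6: add NE@87 -> ring=[8:ND,18:NC,44:NB,85:NA,87:NE]
Op 7: add NF@54 -> ring=[8:ND,18:NC,44:NB,54:NF,85:NA,87:NE]
Op 8: add NG@71 -> ring=[8:ND,18:NC,44:NB,54:NF,71:NG,85:NA,87:NE]
Final route key 69: smallest pos >= 69 is 71 -> NG

Answer: NG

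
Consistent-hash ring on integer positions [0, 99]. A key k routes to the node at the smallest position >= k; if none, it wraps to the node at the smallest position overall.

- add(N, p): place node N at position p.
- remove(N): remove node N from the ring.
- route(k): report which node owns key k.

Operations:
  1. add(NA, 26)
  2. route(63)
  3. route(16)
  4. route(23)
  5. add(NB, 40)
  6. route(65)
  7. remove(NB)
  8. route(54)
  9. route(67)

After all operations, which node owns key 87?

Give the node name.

Answer: NA

Derivation:
Op 1: add NA@26 -> ring=[26:NA]
Op 2: route key 63: none >= 63, wrap to smallest pos 26 -> NA
Op 3: route key 16: smallest pos >= 16 is 26 -> NA
Op 4: route key 23: smallest pos >= 23 is 26 -> NA
Op 5: add NB@40 -> ring=[26:NA,40:NB]
Op 6: route key 65: none >= 65, wrap to smallest pos 26 -> NA
Op 7: remove NB -> ring=[26:NA]
Op 8: route key 54: none >= 54, wrap to smallest pos 26 -> NA
Op 9: route key 67: none >= 67, wrap to smallest pos 26 -> NA
Final route key 87: none >= 87, wrap to smallest pos 26 -> NA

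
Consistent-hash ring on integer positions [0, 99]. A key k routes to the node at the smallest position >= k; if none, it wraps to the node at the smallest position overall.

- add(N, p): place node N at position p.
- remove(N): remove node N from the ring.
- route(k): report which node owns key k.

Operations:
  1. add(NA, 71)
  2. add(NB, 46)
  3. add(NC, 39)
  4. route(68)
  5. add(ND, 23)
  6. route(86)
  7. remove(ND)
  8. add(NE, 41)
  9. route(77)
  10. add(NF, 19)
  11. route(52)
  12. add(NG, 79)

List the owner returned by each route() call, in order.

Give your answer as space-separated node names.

Op 1: add NA@71 -> ring=[71:NA]
Op 2: add NB@46 -> ring=[46:NB,71:NA]
Op 3: add NC@39 -> ring=[39:NC,46:NB,71:NA]
Op 4: route key 68: smallest pos >= 68 is 71 -> NA
Op 5: add ND@23 -> ring=[23:ND,39:NC,46:NB,71:NA]
Op 6: route key 86: none >= 86, wrap to smallest pos 23 -> ND
Op 7: remove ND -> ring=[39:NC,46:NB,71:NA]
Op 8: add NE@41 -> ring=[39:NC,41:NE,46:NB,71:NA]
Op 9: route key 77: none >= 77, wrap to smallest pos 39 -> NC
Op 10: add NF@19 -> ring=[19:NF,39:NC,41:NE,46:NB,71:NA]
Op 11: route key 52: smallest pos >= 52 is 71 -> NA
Op 12: add NG@79 -> ring=[19:NF,39:NC,41:NE,46:NB,71:NA,79:NG]

Answer: NA ND NC NA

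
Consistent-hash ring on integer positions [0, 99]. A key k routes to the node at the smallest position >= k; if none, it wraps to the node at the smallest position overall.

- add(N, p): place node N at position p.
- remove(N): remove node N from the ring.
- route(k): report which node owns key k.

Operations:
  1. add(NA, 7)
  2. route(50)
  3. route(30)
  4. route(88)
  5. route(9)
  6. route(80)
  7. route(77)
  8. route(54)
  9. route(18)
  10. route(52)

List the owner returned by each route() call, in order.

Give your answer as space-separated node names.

Answer: NA NA NA NA NA NA NA NA NA

Derivation:
Op 1: add NA@7 -> ring=[7:NA]
Op 2: route key 50: none >= 50, wrap to smallest pos 7 -> NA
Op 3: route key 30: none >= 30, wrap to smallest pos 7 -> NA
Op 4: route key 88: none >= 88, wrap to smallest pos 7 -> NA
Op 5: route key 9: none >= 9, wrap to smallest pos 7 -> NA
Op 6: route key 80: none >= 80, wrap to smallest pos 7 -> NA
Op 7: route key 77: none >= 77, wrap to smallest pos 7 -> NA
Op 8: route key 54: none >= 54, wrap to smallest pos 7 -> NA
Op 9: route key 18: none >= 18, wrap to smallest pos 7 -> NA
Op 10: route key 52: none >= 52, wrap to smallest pos 7 -> NA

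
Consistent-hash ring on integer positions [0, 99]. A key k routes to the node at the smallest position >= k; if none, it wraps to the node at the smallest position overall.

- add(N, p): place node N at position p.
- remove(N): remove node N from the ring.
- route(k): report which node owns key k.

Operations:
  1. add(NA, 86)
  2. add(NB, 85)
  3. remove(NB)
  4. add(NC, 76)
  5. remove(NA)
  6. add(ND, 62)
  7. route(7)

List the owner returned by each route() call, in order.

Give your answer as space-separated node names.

Op 1: add NA@86 -> ring=[86:NA]
Op 2: add NB@85 -> ring=[85:NB,86:NA]
Op 3: remove NB -> ring=[86:NA]
Op 4: add NC@76 -> ring=[76:NC,86:NA]
Op 5: remove NA -> ring=[76:NC]
Op 6: add ND@62 -> ring=[62:ND,76:NC]
Op 7: route key 7: smallest pos >= 7 is 62 -> ND

Answer: ND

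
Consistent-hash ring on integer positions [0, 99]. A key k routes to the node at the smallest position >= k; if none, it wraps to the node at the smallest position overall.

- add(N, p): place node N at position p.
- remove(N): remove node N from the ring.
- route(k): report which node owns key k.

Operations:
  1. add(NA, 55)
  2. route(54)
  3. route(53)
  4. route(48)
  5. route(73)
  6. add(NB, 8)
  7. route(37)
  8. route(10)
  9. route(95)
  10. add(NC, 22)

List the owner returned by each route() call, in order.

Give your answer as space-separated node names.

Answer: NA NA NA NA NA NA NB

Derivation:
Op 1: add NA@55 -> ring=[55:NA]
Op 2: route key 54: smallest pos >= 54 is 55 -> NA
Op 3: route key 53: smallest pos >= 53 is 55 -> NA
Op 4: route key 48: smallest pos >= 48 is 55 -> NA
Op 5: route key 73: none >= 73, wrap to smallest pos 55 -> NA
Op 6: add NB@8 -> ring=[8:NB,55:NA]
Op 7: route key 37: smallest pos >= 37 is 55 -> NA
Op 8: route key 10: smallest pos >= 10 is 55 -> NA
Op 9: route key 95: none >= 95, wrap to smallest pos 8 -> NB
Op 10: add NC@22 -> ring=[8:NB,22:NC,55:NA]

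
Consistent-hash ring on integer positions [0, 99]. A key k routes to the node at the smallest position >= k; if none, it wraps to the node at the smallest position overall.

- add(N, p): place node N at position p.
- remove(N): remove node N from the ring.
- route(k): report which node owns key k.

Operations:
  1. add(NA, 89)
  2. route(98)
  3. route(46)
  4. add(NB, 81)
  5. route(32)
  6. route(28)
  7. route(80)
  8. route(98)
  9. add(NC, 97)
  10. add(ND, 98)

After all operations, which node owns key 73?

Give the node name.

Op 1: add NA@89 -> ring=[89:NA]
Op 2: route key 98: none >= 98, wrap to smallest pos 89 -> NA
Op 3: route key 46: smallest pos >= 46 is 89 -> NA
Op 4: add NB@81 -> ring=[81:NB,89:NA]
Op 5: route key 32: smallest pos >= 32 is 81 -> NB
Op 6: route key 28: smallest pos >= 28 is 81 -> NB
Op 7: route key 80: smallest pos >= 80 is 81 -> NB
Op 8: route key 98: none >= 98, wrap to smallest pos 81 -> NB
Op 9: add NC@97 -> ring=[81:NB,89:NA,97:NC]
Op 10: add ND@98 -> ring=[81:NB,89:NA,97:NC,98:ND]
Final route key 73: smallest pos >= 73 is 81 -> NB

Answer: NB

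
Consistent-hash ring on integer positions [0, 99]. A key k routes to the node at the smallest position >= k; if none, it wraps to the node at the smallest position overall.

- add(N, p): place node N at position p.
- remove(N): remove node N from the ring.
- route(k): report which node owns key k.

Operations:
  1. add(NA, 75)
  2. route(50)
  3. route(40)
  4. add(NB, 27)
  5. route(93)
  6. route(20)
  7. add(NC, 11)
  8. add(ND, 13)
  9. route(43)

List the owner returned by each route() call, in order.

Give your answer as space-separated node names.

Op 1: add NA@75 -> ring=[75:NA]
Op 2: route key 50: smallest pos >= 50 is 75 -> NA
Op 3: route key 40: smallest pos >= 40 is 75 -> NA
Op 4: add NB@27 -> ring=[27:NB,75:NA]
Op 5: route key 93: none >= 93, wrap to smallest pos 27 -> NB
Op 6: route key 20: smallest pos >= 20 is 27 -> NB
Op 7: add NC@11 -> ring=[11:NC,27:NB,75:NA]
Op 8: add ND@13 -> ring=[11:NC,13:ND,27:NB,75:NA]
Op 9: route key 43: smallest pos >= 43 is 75 -> NA

Answer: NA NA NB NB NA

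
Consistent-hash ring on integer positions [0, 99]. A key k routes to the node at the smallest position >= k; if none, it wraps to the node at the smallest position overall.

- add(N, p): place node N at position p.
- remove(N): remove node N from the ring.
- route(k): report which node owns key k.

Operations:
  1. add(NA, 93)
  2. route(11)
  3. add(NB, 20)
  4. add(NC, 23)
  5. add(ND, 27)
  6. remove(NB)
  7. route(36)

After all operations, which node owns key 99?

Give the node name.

Op 1: add NA@93 -> ring=[93:NA]
Op 2: route key 11: smallest pos >= 11 is 93 -> NA
Op 3: add NB@20 -> ring=[20:NB,93:NA]
Op 4: add NC@23 -> ring=[20:NB,23:NC,93:NA]
Op 5: add ND@27 -> ring=[20:NB,23:NC,27:ND,93:NA]
Op 6: remove NB -> ring=[23:NC,27:ND,93:NA]
Op 7: route key 36: smallest pos >= 36 is 93 -> NA
Final route key 99: none >= 99, wrap to smallest pos 23 -> NC

Answer: NC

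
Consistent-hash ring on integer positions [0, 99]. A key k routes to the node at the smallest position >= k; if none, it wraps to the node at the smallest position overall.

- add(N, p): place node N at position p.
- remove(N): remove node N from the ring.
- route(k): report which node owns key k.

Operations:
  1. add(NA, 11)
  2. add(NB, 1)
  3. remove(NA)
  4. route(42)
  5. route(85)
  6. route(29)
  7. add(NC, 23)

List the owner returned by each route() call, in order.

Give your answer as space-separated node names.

Op 1: add NA@11 -> ring=[11:NA]
Op 2: add NB@1 -> ring=[1:NB,11:NA]
Op 3: remove NA -> ring=[1:NB]
Op 4: route key 42: none >= 42, wrap to smallest pos 1 -> NB
Op 5: route key 85: none >= 85, wrap to smallest pos 1 -> NB
Op 6: route key 29: none >= 29, wrap to smallest pos 1 -> NB
Op 7: add NC@23 -> ring=[1:NB,23:NC]

Answer: NB NB NB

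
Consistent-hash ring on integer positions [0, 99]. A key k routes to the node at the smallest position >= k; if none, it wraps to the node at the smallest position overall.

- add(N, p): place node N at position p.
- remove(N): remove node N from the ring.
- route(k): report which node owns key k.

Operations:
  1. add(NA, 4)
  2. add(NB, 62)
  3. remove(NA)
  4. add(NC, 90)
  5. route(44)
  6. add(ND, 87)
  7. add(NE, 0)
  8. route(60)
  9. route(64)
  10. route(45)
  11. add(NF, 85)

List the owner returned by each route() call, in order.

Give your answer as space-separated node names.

Answer: NB NB ND NB

Derivation:
Op 1: add NA@4 -> ring=[4:NA]
Op 2: add NB@62 -> ring=[4:NA,62:NB]
Op 3: remove NA -> ring=[62:NB]
Op 4: add NC@90 -> ring=[62:NB,90:NC]
Op 5: route key 44: smallest pos >= 44 is 62 -> NB
Op 6: add ND@87 -> ring=[62:NB,87:ND,90:NC]
Op 7: add NE@0 -> ring=[0:NE,62:NB,87:ND,90:NC]
Op 8: route key 60: smallest pos >= 60 is 62 -> NB
Op 9: route key 64: smallest pos >= 64 is 87 -> ND
Op 10: route key 45: smallest pos >= 45 is 62 -> NB
Op 11: add NF@85 -> ring=[0:NE,62:NB,85:NF,87:ND,90:NC]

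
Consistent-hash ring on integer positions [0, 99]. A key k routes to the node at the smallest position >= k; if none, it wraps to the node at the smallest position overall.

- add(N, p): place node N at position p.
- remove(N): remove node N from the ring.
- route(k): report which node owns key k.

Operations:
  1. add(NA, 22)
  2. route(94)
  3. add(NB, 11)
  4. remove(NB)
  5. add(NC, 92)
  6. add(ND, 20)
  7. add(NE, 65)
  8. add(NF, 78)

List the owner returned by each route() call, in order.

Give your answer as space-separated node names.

Answer: NA

Derivation:
Op 1: add NA@22 -> ring=[22:NA]
Op 2: route key 94: none >= 94, wrap to smallest pos 22 -> NA
Op 3: add NB@11 -> ring=[11:NB,22:NA]
Op 4: remove NB -> ring=[22:NA]
Op 5: add NC@92 -> ring=[22:NA,92:NC]
Op 6: add ND@20 -> ring=[20:ND,22:NA,92:NC]
Op 7: add NE@65 -> ring=[20:ND,22:NA,65:NE,92:NC]
Op 8: add NF@78 -> ring=[20:ND,22:NA,65:NE,78:NF,92:NC]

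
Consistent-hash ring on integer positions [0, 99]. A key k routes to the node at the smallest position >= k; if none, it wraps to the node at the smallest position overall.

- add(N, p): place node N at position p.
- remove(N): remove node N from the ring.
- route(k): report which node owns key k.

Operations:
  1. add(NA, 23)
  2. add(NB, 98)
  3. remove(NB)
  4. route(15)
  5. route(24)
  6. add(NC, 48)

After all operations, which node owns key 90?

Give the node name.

Op 1: add NA@23 -> ring=[23:NA]
Op 2: add NB@98 -> ring=[23:NA,98:NB]
Op 3: remove NB -> ring=[23:NA]
Op 4: route key 15: smallest pos >= 15 is 23 -> NA
Op 5: route key 24: none >= 24, wrap to smallest pos 23 -> NA
Op 6: add NC@48 -> ring=[23:NA,48:NC]
Final route key 90: none >= 90, wrap to smallest pos 23 -> NA

Answer: NA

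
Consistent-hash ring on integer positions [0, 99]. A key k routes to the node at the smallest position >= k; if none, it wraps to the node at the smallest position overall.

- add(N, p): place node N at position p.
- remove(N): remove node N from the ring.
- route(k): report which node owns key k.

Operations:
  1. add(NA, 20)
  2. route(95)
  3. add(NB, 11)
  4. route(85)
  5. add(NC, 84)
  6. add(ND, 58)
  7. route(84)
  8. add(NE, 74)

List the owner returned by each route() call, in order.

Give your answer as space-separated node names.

Answer: NA NB NC

Derivation:
Op 1: add NA@20 -> ring=[20:NA]
Op 2: route key 95: none >= 95, wrap to smallest pos 20 -> NA
Op 3: add NB@11 -> ring=[11:NB,20:NA]
Op 4: route key 85: none >= 85, wrap to smallest pos 11 -> NB
Op 5: add NC@84 -> ring=[11:NB,20:NA,84:NC]
Op 6: add ND@58 -> ring=[11:NB,20:NA,58:ND,84:NC]
Op 7: route key 84: smallest pos >= 84 is 84 -> NC
Op 8: add NE@74 -> ring=[11:NB,20:NA,58:ND,74:NE,84:NC]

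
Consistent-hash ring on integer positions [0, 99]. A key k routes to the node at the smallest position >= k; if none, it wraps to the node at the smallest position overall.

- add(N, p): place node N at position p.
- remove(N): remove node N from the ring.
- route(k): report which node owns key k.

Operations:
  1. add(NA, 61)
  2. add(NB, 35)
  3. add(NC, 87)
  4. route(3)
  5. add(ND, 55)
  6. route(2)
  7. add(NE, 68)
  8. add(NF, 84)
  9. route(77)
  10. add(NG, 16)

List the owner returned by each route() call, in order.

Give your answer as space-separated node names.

Answer: NB NB NF

Derivation:
Op 1: add NA@61 -> ring=[61:NA]
Op 2: add NB@35 -> ring=[35:NB,61:NA]
Op 3: add NC@87 -> ring=[35:NB,61:NA,87:NC]
Op 4: route key 3: smallest pos >= 3 is 35 -> NB
Op 5: add ND@55 -> ring=[35:NB,55:ND,61:NA,87:NC]
Op 6: route key 2: smallest pos >= 2 is 35 -> NB
Op 7: add NE@68 -> ring=[35:NB,55:ND,61:NA,68:NE,87:NC]
Op 8: add NF@84 -> ring=[35:NB,55:ND,61:NA,68:NE,84:NF,87:NC]
Op 9: route key 77: smallest pos >= 77 is 84 -> NF
Op 10: add NG@16 -> ring=[16:NG,35:NB,55:ND,61:NA,68:NE,84:NF,87:NC]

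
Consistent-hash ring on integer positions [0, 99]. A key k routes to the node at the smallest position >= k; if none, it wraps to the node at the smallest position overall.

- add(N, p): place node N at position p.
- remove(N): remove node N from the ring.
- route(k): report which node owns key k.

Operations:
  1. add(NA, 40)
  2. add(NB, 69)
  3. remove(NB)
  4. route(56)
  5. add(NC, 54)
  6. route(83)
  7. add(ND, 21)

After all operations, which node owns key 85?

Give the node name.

Op 1: add NA@40 -> ring=[40:NA]
Op 2: add NB@69 -> ring=[40:NA,69:NB]
Op 3: remove NB -> ring=[40:NA]
Op 4: route key 56: none >= 56, wrap to smallest pos 40 -> NA
Op 5: add NC@54 -> ring=[40:NA,54:NC]
Op 6: route key 83: none >= 83, wrap to smallest pos 40 -> NA
Op 7: add ND@21 -> ring=[21:ND,40:NA,54:NC]
Final route key 85: none >= 85, wrap to smallest pos 21 -> ND

Answer: ND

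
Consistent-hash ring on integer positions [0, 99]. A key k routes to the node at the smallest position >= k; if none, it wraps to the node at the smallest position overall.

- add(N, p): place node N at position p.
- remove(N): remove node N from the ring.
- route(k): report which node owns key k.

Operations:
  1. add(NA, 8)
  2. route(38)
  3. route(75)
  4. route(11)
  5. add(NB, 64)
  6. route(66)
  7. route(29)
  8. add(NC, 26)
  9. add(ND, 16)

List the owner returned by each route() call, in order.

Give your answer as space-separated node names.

Answer: NA NA NA NA NB

Derivation:
Op 1: add NA@8 -> ring=[8:NA]
Op 2: route key 38: none >= 38, wrap to smallest pos 8 -> NA
Op 3: route key 75: none >= 75, wrap to smallest pos 8 -> NA
Op 4: route key 11: none >= 11, wrap to smallest pos 8 -> NA
Op 5: add NB@64 -> ring=[8:NA,64:NB]
Op 6: route key 66: none >= 66, wrap to smallest pos 8 -> NA
Op 7: route key 29: smallest pos >= 29 is 64 -> NB
Op 8: add NC@26 -> ring=[8:NA,26:NC,64:NB]
Op 9: add ND@16 -> ring=[8:NA,16:ND,26:NC,64:NB]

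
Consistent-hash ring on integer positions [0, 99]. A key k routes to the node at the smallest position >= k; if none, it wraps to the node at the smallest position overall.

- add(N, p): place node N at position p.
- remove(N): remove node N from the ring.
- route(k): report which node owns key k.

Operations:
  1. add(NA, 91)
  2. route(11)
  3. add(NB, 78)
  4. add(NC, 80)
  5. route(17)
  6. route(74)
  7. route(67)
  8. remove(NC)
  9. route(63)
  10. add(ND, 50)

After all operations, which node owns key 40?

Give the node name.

Op 1: add NA@91 -> ring=[91:NA]
Op 2: route key 11: smallest pos >= 11 is 91 -> NA
Op 3: add NB@78 -> ring=[78:NB,91:NA]
Op 4: add NC@80 -> ring=[78:NB,80:NC,91:NA]
Op 5: route key 17: smallest pos >= 17 is 78 -> NB
Op 6: route key 74: smallest pos >= 74 is 78 -> NB
Op 7: route key 67: smallest pos >= 67 is 78 -> NB
Op 8: remove NC -> ring=[78:NB,91:NA]
Op 9: route key 63: smallest pos >= 63 is 78 -> NB
Op 10: add ND@50 -> ring=[50:ND,78:NB,91:NA]
Final route key 40: smallest pos >= 40 is 50 -> ND

Answer: ND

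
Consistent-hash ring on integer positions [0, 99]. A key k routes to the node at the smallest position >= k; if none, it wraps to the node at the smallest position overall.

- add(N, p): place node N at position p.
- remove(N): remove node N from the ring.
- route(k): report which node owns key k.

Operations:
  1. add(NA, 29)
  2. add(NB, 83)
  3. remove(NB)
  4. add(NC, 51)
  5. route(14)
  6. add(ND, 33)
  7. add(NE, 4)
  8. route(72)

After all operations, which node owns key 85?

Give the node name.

Answer: NE

Derivation:
Op 1: add NA@29 -> ring=[29:NA]
Op 2: add NB@83 -> ring=[29:NA,83:NB]
Op 3: remove NB -> ring=[29:NA]
Op 4: add NC@51 -> ring=[29:NA,51:NC]
Op 5: route key 14: smallest pos >= 14 is 29 -> NA
Op 6: add ND@33 -> ring=[29:NA,33:ND,51:NC]
Op 7: add NE@4 -> ring=[4:NE,29:NA,33:ND,51:NC]
Op 8: route key 72: none >= 72, wrap to smallest pos 4 -> NE
Final route key 85: none >= 85, wrap to smallest pos 4 -> NE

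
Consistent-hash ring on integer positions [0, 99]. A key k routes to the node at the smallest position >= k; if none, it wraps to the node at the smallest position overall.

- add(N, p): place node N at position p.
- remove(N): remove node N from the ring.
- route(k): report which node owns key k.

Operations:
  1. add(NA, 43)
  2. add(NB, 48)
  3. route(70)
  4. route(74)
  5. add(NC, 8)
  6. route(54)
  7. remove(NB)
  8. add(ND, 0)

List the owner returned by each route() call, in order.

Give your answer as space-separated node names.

Answer: NA NA NC

Derivation:
Op 1: add NA@43 -> ring=[43:NA]
Op 2: add NB@48 -> ring=[43:NA,48:NB]
Op 3: route key 70: none >= 70, wrap to smallest pos 43 -> NA
Op 4: route key 74: none >= 74, wrap to smallest pos 43 -> NA
Op 5: add NC@8 -> ring=[8:NC,43:NA,48:NB]
Op 6: route key 54: none >= 54, wrap to smallest pos 8 -> NC
Op 7: remove NB -> ring=[8:NC,43:NA]
Op 8: add ND@0 -> ring=[0:ND,8:NC,43:NA]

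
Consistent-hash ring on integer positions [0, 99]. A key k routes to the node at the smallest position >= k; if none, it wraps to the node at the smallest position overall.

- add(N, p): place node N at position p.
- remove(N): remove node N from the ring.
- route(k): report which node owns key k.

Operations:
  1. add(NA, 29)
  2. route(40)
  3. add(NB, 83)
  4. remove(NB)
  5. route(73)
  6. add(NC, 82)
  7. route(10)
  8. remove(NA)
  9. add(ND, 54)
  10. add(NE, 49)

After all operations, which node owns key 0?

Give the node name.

Answer: NE

Derivation:
Op 1: add NA@29 -> ring=[29:NA]
Op 2: route key 40: none >= 40, wrap to smallest pos 29 -> NA
Op 3: add NB@83 -> ring=[29:NA,83:NB]
Op 4: remove NB -> ring=[29:NA]
Op 5: route key 73: none >= 73, wrap to smallest pos 29 -> NA
Op 6: add NC@82 -> ring=[29:NA,82:NC]
Op 7: route key 10: smallest pos >= 10 is 29 -> NA
Op 8: remove NA -> ring=[82:NC]
Op 9: add ND@54 -> ring=[54:ND,82:NC]
Op 10: add NE@49 -> ring=[49:NE,54:ND,82:NC]
Final route key 0: smallest pos >= 0 is 49 -> NE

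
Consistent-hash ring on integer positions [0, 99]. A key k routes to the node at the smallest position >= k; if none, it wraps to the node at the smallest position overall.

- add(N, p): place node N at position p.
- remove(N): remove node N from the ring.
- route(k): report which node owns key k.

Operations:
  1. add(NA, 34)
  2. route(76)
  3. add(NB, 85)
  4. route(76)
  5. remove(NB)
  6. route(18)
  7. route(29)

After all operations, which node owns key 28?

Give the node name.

Op 1: add NA@34 -> ring=[34:NA]
Op 2: route key 76: none >= 76, wrap to smallest pos 34 -> NA
Op 3: add NB@85 -> ring=[34:NA,85:NB]
Op 4: route key 76: smallest pos >= 76 is 85 -> NB
Op 5: remove NB -> ring=[34:NA]
Op 6: route key 18: smallest pos >= 18 is 34 -> NA
Op 7: route key 29: smallest pos >= 29 is 34 -> NA
Final route key 28: smallest pos >= 28 is 34 -> NA

Answer: NA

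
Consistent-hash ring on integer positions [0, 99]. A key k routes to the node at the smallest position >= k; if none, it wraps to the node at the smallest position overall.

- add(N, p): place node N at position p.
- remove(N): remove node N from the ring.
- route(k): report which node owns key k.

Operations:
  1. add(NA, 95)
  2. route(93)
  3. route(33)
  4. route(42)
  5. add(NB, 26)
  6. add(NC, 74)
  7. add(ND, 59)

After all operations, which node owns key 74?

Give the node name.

Answer: NC

Derivation:
Op 1: add NA@95 -> ring=[95:NA]
Op 2: route key 93: smallest pos >= 93 is 95 -> NA
Op 3: route key 33: smallest pos >= 33 is 95 -> NA
Op 4: route key 42: smallest pos >= 42 is 95 -> NA
Op 5: add NB@26 -> ring=[26:NB,95:NA]
Op 6: add NC@74 -> ring=[26:NB,74:NC,95:NA]
Op 7: add ND@59 -> ring=[26:NB,59:ND,74:NC,95:NA]
Final route key 74: smallest pos >= 74 is 74 -> NC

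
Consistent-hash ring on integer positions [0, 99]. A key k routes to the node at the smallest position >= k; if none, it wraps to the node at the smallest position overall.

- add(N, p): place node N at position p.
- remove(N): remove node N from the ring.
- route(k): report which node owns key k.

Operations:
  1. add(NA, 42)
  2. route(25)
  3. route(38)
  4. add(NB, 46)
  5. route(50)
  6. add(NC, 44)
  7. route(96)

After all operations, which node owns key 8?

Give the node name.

Answer: NA

Derivation:
Op 1: add NA@42 -> ring=[42:NA]
Op 2: route key 25: smallest pos >= 25 is 42 -> NA
Op 3: route key 38: smallest pos >= 38 is 42 -> NA
Op 4: add NB@46 -> ring=[42:NA,46:NB]
Op 5: route key 50: none >= 50, wrap to smallest pos 42 -> NA
Op 6: add NC@44 -> ring=[42:NA,44:NC,46:NB]
Op 7: route key 96: none >= 96, wrap to smallest pos 42 -> NA
Final route key 8: smallest pos >= 8 is 42 -> NA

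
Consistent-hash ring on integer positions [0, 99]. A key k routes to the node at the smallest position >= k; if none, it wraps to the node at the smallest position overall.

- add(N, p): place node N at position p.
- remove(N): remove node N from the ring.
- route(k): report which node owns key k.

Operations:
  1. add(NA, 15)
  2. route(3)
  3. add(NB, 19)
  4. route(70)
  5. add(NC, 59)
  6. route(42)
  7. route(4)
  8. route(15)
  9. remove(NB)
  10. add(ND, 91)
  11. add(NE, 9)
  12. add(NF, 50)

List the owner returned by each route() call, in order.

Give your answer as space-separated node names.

Answer: NA NA NC NA NA

Derivation:
Op 1: add NA@15 -> ring=[15:NA]
Op 2: route key 3: smallest pos >= 3 is 15 -> NA
Op 3: add NB@19 -> ring=[15:NA,19:NB]
Op 4: route key 70: none >= 70, wrap to smallest pos 15 -> NA
Op 5: add NC@59 -> ring=[15:NA,19:NB,59:NC]
Op 6: route key 42: smallest pos >= 42 is 59 -> NC
Op 7: route key 4: smallest pos >= 4 is 15 -> NA
Op 8: route key 15: smallest pos >= 15 is 15 -> NA
Op 9: remove NB -> ring=[15:NA,59:NC]
Op 10: add ND@91 -> ring=[15:NA,59:NC,91:ND]
Op 11: add NE@9 -> ring=[9:NE,15:NA,59:NC,91:ND]
Op 12: add NF@50 -> ring=[9:NE,15:NA,50:NF,59:NC,91:ND]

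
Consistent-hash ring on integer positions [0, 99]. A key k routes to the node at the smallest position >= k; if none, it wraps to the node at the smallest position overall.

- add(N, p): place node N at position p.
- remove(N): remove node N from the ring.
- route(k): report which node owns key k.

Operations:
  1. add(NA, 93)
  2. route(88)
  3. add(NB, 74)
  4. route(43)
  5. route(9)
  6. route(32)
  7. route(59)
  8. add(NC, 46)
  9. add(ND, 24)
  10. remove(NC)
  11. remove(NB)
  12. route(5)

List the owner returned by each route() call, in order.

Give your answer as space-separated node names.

Answer: NA NB NB NB NB ND

Derivation:
Op 1: add NA@93 -> ring=[93:NA]
Op 2: route key 88: smallest pos >= 88 is 93 -> NA
Op 3: add NB@74 -> ring=[74:NB,93:NA]
Op 4: route key 43: smallest pos >= 43 is 74 -> NB
Op 5: route key 9: smallest pos >= 9 is 74 -> NB
Op 6: route key 32: smallest pos >= 32 is 74 -> NB
Op 7: route key 59: smallest pos >= 59 is 74 -> NB
Op 8: add NC@46 -> ring=[46:NC,74:NB,93:NA]
Op 9: add ND@24 -> ring=[24:ND,46:NC,74:NB,93:NA]
Op 10: remove NC -> ring=[24:ND,74:NB,93:NA]
Op 11: remove NB -> ring=[24:ND,93:NA]
Op 12: route key 5: smallest pos >= 5 is 24 -> ND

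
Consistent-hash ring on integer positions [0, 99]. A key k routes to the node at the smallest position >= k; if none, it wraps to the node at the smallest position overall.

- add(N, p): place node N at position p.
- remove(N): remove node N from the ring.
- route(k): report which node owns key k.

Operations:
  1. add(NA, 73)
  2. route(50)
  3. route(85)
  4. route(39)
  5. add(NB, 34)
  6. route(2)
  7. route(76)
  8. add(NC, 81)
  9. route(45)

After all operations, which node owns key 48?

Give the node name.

Answer: NA

Derivation:
Op 1: add NA@73 -> ring=[73:NA]
Op 2: route key 50: smallest pos >= 50 is 73 -> NA
Op 3: route key 85: none >= 85, wrap to smallest pos 73 -> NA
Op 4: route key 39: smallest pos >= 39 is 73 -> NA
Op 5: add NB@34 -> ring=[34:NB,73:NA]
Op 6: route key 2: smallest pos >= 2 is 34 -> NB
Op 7: route key 76: none >= 76, wrap to smallest pos 34 -> NB
Op 8: add NC@81 -> ring=[34:NB,73:NA,81:NC]
Op 9: route key 45: smallest pos >= 45 is 73 -> NA
Final route key 48: smallest pos >= 48 is 73 -> NA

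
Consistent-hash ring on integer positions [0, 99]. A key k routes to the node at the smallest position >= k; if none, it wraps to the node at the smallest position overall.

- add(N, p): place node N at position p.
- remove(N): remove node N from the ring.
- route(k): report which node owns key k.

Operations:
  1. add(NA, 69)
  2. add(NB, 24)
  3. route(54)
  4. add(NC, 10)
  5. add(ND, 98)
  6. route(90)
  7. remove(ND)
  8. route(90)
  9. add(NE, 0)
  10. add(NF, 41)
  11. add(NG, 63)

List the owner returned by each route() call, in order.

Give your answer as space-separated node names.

Op 1: add NA@69 -> ring=[69:NA]
Op 2: add NB@24 -> ring=[24:NB,69:NA]
Op 3: route key 54: smallest pos >= 54 is 69 -> NA
Op 4: add NC@10 -> ring=[10:NC,24:NB,69:NA]
Op 5: add ND@98 -> ring=[10:NC,24:NB,69:NA,98:ND]
Op 6: route key 90: smallest pos >= 90 is 98 -> ND
Op 7: remove ND -> ring=[10:NC,24:NB,69:NA]
Op 8: route key 90: none >= 90, wrap to smallest pos 10 -> NC
Op 9: add NE@0 -> ring=[0:NE,10:NC,24:NB,69:NA]
Op 10: add NF@41 -> ring=[0:NE,10:NC,24:NB,41:NF,69:NA]
Op 11: add NG@63 -> ring=[0:NE,10:NC,24:NB,41:NF,63:NG,69:NA]

Answer: NA ND NC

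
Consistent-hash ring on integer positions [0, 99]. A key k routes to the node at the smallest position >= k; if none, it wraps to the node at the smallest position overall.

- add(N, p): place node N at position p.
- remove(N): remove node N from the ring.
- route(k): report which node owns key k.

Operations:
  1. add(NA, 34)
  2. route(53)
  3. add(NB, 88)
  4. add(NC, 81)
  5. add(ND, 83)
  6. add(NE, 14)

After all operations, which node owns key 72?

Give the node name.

Answer: NC

Derivation:
Op 1: add NA@34 -> ring=[34:NA]
Op 2: route key 53: none >= 53, wrap to smallest pos 34 -> NA
Op 3: add NB@88 -> ring=[34:NA,88:NB]
Op 4: add NC@81 -> ring=[34:NA,81:NC,88:NB]
Op 5: add ND@83 -> ring=[34:NA,81:NC,83:ND,88:NB]
Op 6: add NE@14 -> ring=[14:NE,34:NA,81:NC,83:ND,88:NB]
Final route key 72: smallest pos >= 72 is 81 -> NC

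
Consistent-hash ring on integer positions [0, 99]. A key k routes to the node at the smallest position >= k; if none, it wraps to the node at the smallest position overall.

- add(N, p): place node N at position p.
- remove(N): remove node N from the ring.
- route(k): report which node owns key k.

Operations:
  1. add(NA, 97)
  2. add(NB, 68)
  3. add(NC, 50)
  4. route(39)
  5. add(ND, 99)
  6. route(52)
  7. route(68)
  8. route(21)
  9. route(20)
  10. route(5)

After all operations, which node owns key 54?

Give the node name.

Answer: NB

Derivation:
Op 1: add NA@97 -> ring=[97:NA]
Op 2: add NB@68 -> ring=[68:NB,97:NA]
Op 3: add NC@50 -> ring=[50:NC,68:NB,97:NA]
Op 4: route key 39: smallest pos >= 39 is 50 -> NC
Op 5: add ND@99 -> ring=[50:NC,68:NB,97:NA,99:ND]
Op 6: route key 52: smallest pos >= 52 is 68 -> NB
Op 7: route key 68: smallest pos >= 68 is 68 -> NB
Op 8: route key 21: smallest pos >= 21 is 50 -> NC
Op 9: route key 20: smallest pos >= 20 is 50 -> NC
Op 10: route key 5: smallest pos >= 5 is 50 -> NC
Final route key 54: smallest pos >= 54 is 68 -> NB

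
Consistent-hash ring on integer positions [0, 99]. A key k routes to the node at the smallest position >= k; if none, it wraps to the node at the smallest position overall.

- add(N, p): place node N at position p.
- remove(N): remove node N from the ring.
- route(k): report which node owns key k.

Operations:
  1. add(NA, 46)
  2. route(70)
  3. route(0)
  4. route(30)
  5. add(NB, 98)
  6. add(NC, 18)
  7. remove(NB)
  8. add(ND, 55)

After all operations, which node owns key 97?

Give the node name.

Answer: NC

Derivation:
Op 1: add NA@46 -> ring=[46:NA]
Op 2: route key 70: none >= 70, wrap to smallest pos 46 -> NA
Op 3: route key 0: smallest pos >= 0 is 46 -> NA
Op 4: route key 30: smallest pos >= 30 is 46 -> NA
Op 5: add NB@98 -> ring=[46:NA,98:NB]
Op 6: add NC@18 -> ring=[18:NC,46:NA,98:NB]
Op 7: remove NB -> ring=[18:NC,46:NA]
Op 8: add ND@55 -> ring=[18:NC,46:NA,55:ND]
Final route key 97: none >= 97, wrap to smallest pos 18 -> NC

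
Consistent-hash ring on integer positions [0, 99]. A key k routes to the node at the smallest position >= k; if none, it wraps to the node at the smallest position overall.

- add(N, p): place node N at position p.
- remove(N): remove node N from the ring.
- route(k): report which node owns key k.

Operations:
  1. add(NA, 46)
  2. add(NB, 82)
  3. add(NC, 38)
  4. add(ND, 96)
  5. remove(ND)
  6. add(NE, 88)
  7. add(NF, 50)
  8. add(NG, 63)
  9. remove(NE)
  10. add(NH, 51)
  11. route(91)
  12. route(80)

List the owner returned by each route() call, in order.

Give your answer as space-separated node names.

Answer: NC NB

Derivation:
Op 1: add NA@46 -> ring=[46:NA]
Op 2: add NB@82 -> ring=[46:NA,82:NB]
Op 3: add NC@38 -> ring=[38:NC,46:NA,82:NB]
Op 4: add ND@96 -> ring=[38:NC,46:NA,82:NB,96:ND]
Op 5: remove ND -> ring=[38:NC,46:NA,82:NB]
Op 6: add NE@88 -> ring=[38:NC,46:NA,82:NB,88:NE]
Op 7: add NF@50 -> ring=[38:NC,46:NA,50:NF,82:NB,88:NE]
Op 8: add NG@63 -> ring=[38:NC,46:NA,50:NF,63:NG,82:NB,88:NE]
Op 9: remove NE -> ring=[38:NC,46:NA,50:NF,63:NG,82:NB]
Op 10: add NH@51 -> ring=[38:NC,46:NA,50:NF,51:NH,63:NG,82:NB]
Op 11: route key 91: none >= 91, wrap to smallest pos 38 -> NC
Op 12: route key 80: smallest pos >= 80 is 82 -> NB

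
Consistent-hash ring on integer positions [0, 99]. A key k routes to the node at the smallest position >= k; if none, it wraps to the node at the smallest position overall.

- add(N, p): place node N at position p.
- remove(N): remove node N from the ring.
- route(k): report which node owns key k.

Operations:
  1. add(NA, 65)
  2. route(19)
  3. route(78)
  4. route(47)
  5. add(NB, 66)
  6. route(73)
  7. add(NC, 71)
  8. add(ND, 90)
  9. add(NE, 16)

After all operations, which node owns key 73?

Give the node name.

Answer: ND

Derivation:
Op 1: add NA@65 -> ring=[65:NA]
Op 2: route key 19: smallest pos >= 19 is 65 -> NA
Op 3: route key 78: none >= 78, wrap to smallest pos 65 -> NA
Op 4: route key 47: smallest pos >= 47 is 65 -> NA
Op 5: add NB@66 -> ring=[65:NA,66:NB]
Op 6: route key 73: none >= 73, wrap to smallest pos 65 -> NA
Op 7: add NC@71 -> ring=[65:NA,66:NB,71:NC]
Op 8: add ND@90 -> ring=[65:NA,66:NB,71:NC,90:ND]
Op 9: add NE@16 -> ring=[16:NE,65:NA,66:NB,71:NC,90:ND]
Final route key 73: smallest pos >= 73 is 90 -> ND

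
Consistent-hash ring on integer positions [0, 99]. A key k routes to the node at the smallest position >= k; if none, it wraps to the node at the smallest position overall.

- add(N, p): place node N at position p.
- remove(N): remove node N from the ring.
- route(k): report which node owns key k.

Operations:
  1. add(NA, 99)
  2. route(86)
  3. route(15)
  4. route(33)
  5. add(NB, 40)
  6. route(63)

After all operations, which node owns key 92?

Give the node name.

Answer: NA

Derivation:
Op 1: add NA@99 -> ring=[99:NA]
Op 2: route key 86: smallest pos >= 86 is 99 -> NA
Op 3: route key 15: smallest pos >= 15 is 99 -> NA
Op 4: route key 33: smallest pos >= 33 is 99 -> NA
Op 5: add NB@40 -> ring=[40:NB,99:NA]
Op 6: route key 63: smallest pos >= 63 is 99 -> NA
Final route key 92: smallest pos >= 92 is 99 -> NA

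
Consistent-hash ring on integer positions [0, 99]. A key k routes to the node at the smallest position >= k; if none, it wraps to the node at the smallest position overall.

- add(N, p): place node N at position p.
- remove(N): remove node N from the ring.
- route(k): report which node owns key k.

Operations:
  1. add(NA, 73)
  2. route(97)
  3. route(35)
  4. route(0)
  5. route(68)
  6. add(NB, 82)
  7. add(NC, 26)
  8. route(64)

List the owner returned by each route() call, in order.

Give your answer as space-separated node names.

Answer: NA NA NA NA NA

Derivation:
Op 1: add NA@73 -> ring=[73:NA]
Op 2: route key 97: none >= 97, wrap to smallest pos 73 -> NA
Op 3: route key 35: smallest pos >= 35 is 73 -> NA
Op 4: route key 0: smallest pos >= 0 is 73 -> NA
Op 5: route key 68: smallest pos >= 68 is 73 -> NA
Op 6: add NB@82 -> ring=[73:NA,82:NB]
Op 7: add NC@26 -> ring=[26:NC,73:NA,82:NB]
Op 8: route key 64: smallest pos >= 64 is 73 -> NA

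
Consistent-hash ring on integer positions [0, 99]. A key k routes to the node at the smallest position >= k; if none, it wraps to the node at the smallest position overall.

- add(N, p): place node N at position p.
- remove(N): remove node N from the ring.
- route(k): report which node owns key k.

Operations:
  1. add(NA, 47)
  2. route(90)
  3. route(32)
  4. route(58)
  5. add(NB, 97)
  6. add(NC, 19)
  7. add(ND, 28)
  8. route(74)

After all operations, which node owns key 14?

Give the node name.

Answer: NC

Derivation:
Op 1: add NA@47 -> ring=[47:NA]
Op 2: route key 90: none >= 90, wrap to smallest pos 47 -> NA
Op 3: route key 32: smallest pos >= 32 is 47 -> NA
Op 4: route key 58: none >= 58, wrap to smallest pos 47 -> NA
Op 5: add NB@97 -> ring=[47:NA,97:NB]
Op 6: add NC@19 -> ring=[19:NC,47:NA,97:NB]
Op 7: add ND@28 -> ring=[19:NC,28:ND,47:NA,97:NB]
Op 8: route key 74: smallest pos >= 74 is 97 -> NB
Final route key 14: smallest pos >= 14 is 19 -> NC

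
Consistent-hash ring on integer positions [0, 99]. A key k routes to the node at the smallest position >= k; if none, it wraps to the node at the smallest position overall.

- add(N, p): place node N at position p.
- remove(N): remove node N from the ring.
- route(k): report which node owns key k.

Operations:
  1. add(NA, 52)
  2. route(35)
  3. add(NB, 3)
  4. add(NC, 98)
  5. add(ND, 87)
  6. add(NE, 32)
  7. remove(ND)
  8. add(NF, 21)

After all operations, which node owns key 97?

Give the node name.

Op 1: add NA@52 -> ring=[52:NA]
Op 2: route key 35: smallest pos >= 35 is 52 -> NA
Op 3: add NB@3 -> ring=[3:NB,52:NA]
Op 4: add NC@98 -> ring=[3:NB,52:NA,98:NC]
Op 5: add ND@87 -> ring=[3:NB,52:NA,87:ND,98:NC]
Op 6: add NE@32 -> ring=[3:NB,32:NE,52:NA,87:ND,98:NC]
Op 7: remove ND -> ring=[3:NB,32:NE,52:NA,98:NC]
Op 8: add NF@21 -> ring=[3:NB,21:NF,32:NE,52:NA,98:NC]
Final route key 97: smallest pos >= 97 is 98 -> NC

Answer: NC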